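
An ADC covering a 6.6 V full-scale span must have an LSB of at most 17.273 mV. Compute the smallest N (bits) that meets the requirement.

9 bits

Number of steps required ≥ 6.6 V / 17.273 mV = 382.10.
Need 2^N ≥ 382.10; 2^8 = 256, 2^9 = 512.
Minimum N = 9.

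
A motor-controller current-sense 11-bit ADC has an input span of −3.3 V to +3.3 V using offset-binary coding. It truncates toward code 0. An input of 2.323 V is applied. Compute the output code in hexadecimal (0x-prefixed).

code 0x6D0 (decimal 1744)

Full-scale span = 6.6 V; LSB = 6.6/2^11 = 3.223 mV.
Input sits at 1744.834 steps above V_low.
Floor → code 1744.
In hexadecimal (0x-prefixed): 0x6D0.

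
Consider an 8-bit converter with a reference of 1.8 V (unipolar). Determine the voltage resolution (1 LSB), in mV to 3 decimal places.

Full-scale span = 1.8 V.
LSB = 1.8 / 2^8 = 1.8 / 256 = 0.00703125 V = 7.031 mV.

7.031 mV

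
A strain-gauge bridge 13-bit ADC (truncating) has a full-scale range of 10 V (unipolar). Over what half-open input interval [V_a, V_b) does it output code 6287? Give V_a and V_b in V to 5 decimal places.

LSB = 10/2^13 = 1.221 mV.
V_a = V_low + 6287·LSB = 7.67456 V; V_b = V_low + 6288·LSB = 7.67578 V.

[7.67456 V, 7.67578 V)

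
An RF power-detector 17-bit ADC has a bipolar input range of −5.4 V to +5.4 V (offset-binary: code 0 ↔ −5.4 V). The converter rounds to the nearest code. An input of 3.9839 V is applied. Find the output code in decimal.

code 113886

LSB = 10.8 V / 131072 = 82.40 µV.
(V_in − V_low)/LSB = (3.9839 − (−5.4)) / 8.23975e-05 = 113885.791.
Round → code 113886.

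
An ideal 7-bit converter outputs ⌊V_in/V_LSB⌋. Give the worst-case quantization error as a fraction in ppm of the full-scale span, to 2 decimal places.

Truncating → worst-case error = 1 LSB = V_FS/2^7, so 1e+06/128 = 7812.5 ppm of full scale.

7812.50 ppm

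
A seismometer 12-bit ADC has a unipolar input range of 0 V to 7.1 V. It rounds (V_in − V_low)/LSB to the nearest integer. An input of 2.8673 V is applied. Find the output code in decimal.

Full-scale span = 7.1 V; LSB = 7.1/2^12 = 1.733 mV.
(2.8673 − 0) / 0.0017334 = 1654.149 LSBs.
round(1654.149) = 1654.

code 1654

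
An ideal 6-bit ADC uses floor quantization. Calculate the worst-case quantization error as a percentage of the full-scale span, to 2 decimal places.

Truncating → worst-case error = 1 LSB = V_FS/2^6, so 100/64 = 1.5625 % of full scale.

1.56 %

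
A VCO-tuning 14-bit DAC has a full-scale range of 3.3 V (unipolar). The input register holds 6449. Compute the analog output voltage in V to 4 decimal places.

LSB = 3.3 V / 2^14 = 201.42 µV.
V_out = 0 + 6449 × 0.000201416 V = 1.29893 V.

1.2989 V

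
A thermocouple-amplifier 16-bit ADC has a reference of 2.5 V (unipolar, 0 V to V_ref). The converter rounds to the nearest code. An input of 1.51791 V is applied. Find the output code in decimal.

code 39791

Full-scale span = 2.5 V; LSB = 2.5/2^16 = 38.15 µV.
Input sits at 39791.100 steps above V_low.
Round → code 39791.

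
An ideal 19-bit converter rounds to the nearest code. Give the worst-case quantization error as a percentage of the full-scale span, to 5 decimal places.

Rounding → worst-case error = ½ LSB = V_FS/2^20, so 100/1048576 = 9.53674e-05 % of full scale.

0.00010 %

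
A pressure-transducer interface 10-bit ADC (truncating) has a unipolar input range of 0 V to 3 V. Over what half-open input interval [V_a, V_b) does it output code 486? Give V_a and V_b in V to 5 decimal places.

[1.42383 V, 1.42676 V)

LSB = 3/2^10 = 2.930 mV.
V_a = V_low + 486·LSB = 1.42383 V; V_b = V_low + 487·LSB = 1.42676 V.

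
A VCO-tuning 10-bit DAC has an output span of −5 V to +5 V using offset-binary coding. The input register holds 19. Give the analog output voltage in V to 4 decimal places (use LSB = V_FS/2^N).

-4.8145 V

LSB = 10 V / 2^10 = 9.766 mV.
V_out = (−5) + 19 × 0.00976562 V = -4.81445 V.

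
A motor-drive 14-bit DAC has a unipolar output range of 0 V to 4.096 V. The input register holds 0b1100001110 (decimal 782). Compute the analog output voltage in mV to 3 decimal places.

195.500 mV

LSB = 4.096 V / 2^14 = 250.00 µV.
Code 0b1100001110 = 782 decimal.
V_out = 0 + 782 × 0.00025 V = 0.1955 V.
= 195.500 mV.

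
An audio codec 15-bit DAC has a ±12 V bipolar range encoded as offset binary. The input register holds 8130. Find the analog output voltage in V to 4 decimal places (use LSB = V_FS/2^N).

LSB = 24 V / 2^15 = 0.732 mV.
V_out = (−12) + 8130 × 0.000732422 V = -6.04541 V.

-6.0454 V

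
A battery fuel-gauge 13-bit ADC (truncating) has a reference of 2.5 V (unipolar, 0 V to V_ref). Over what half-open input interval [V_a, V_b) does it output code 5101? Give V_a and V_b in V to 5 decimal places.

LSB = 2.5/2^13 = 305.18 µV.
V_a = V_low + 5101·LSB = 1.5567 V; V_b = V_low + 5102·LSB = 1.55701 V.

[1.55670 V, 1.55701 V)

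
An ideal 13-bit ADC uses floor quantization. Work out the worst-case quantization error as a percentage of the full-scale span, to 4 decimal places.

0.0122 %

Truncating → worst-case error = 1 LSB = V_FS/2^13, so 100/8192 = 0.012207 % of full scale.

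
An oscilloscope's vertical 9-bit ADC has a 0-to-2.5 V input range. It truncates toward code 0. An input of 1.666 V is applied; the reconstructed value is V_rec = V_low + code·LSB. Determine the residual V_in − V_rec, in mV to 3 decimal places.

0.961 mV

Step size: 2.5 V ÷ 2^9 = 4.883 mV.
(1.666 − 0)/0.00488281 = 341.1968; ⌊·⌋ gives code 341.
Code 341 maps back to 0 + 341×0.00488281 V = 1.6650391 V.
Difference: 0.000960937 V → 0.961 mV.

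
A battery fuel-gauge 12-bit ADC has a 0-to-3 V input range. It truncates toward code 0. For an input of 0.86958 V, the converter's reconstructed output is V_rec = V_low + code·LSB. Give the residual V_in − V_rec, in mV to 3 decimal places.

0.195 mV

One LSB is 3 V / 4096 = 0.732 mV.
Scaled input = 1187.2666 LSBs, so code = 1187.
Code 1187 maps back to 0 + 1187×0.000732422 V = 0.86938477 V.
Error = 0.86958 − 0.86938477 = 0.000195234 V = 0.195 mV.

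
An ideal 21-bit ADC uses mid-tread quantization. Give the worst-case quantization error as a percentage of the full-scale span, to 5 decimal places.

Rounding → worst-case error = ½ LSB = V_FS/2^22, so 100/4194304 = 2.38419e-05 % of full scale.

0.00002 %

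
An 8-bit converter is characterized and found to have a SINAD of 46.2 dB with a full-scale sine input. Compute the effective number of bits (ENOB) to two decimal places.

7.38 bits

ENOB = (SINAD − 1.76) / 6.02 = (46.2 − 1.76)/6.02 = 7.382.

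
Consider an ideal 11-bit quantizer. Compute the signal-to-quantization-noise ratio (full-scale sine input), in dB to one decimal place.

68.0 dB

SNR ≈ 6.02·N + 1.76 dB = 6.02·11 + 1.76 = 67.98 dB.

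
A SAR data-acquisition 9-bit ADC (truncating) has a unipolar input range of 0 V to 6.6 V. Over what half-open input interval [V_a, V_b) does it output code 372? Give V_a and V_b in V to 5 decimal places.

LSB = 6.6/2^9 = 12.891 mV.
V_a = V_low + 372·LSB = 4.79531 V; V_b = V_low + 373·LSB = 4.8082 V.

[4.79531 V, 4.80820 V)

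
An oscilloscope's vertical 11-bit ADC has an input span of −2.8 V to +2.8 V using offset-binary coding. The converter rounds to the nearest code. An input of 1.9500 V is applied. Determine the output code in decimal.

code 1737

LSB = 5.6 V / 2048 = 2.734 mV.
(V_in − V_low)/LSB = (1.9500 − (−2.8)) / 0.00273437 = 1737.143.
Round → code 1737.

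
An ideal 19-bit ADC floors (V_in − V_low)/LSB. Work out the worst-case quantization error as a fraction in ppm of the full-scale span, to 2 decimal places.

Truncating → worst-case error = 1 LSB = V_FS/2^19, so 1e+06/524288 = 1.90735 ppm of full scale.

1.91 ppm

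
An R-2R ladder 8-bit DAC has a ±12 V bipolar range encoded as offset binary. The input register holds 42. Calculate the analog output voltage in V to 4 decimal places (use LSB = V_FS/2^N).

-8.0625 V

LSB = 24 V / 2^8 = 93.750 mV.
V_out = (−12) + 42 × 0.09375 V = -8.0625 V.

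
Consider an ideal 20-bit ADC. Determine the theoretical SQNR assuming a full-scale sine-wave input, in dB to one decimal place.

SNR ≈ 6.02·N + 1.76 dB = 6.02·20 + 1.76 = 122.16 dB.

122.2 dB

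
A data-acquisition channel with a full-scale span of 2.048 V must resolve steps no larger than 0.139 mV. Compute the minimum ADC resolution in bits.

14 bits

Number of steps required ≥ 2.048 V / 0.139 mV = 14733.81.
Need 2^N ≥ 14733.81; 2^13 = 8192, 2^14 = 16384.
Minimum N = 14.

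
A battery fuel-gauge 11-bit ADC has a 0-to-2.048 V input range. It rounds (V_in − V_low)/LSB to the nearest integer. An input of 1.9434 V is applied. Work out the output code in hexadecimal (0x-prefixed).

LSB = 2.048 V / 2048 = 1.000 mV.
Input sits at 1943.400 steps above V_low.
round(1943.400) = 1943.
In hexadecimal (0x-prefixed): 0x797.

code 0x797 (decimal 1943)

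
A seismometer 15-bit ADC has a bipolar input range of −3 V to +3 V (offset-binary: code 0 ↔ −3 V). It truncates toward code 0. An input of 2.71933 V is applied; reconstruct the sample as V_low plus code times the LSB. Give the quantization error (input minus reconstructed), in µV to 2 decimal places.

LSB = 6/2^15 = 183.11 µV.
Scaled input = 31235.1676 LSBs, so code = 31235.
Code 31235 maps back to (−3) + 31235×0.000183105 V = 2.7192993 V.
Error = 2.71933 − 2.7192993 = 3.06836e-05 V = 30.68 µV.

30.68 µV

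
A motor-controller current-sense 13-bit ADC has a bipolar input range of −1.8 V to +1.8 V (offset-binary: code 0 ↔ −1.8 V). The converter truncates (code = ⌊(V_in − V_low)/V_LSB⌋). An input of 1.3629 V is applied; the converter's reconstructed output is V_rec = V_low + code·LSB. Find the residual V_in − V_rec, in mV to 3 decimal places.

0.156 mV

One LSB is 3.6 V / 8192 = 439.45 µV.
(1.3629 − (−1.8))/0.000439453 = 7197.3547; ⌊·⌋ gives code 7197.
Reconstructed: 1.3627441 V.
V_in − V_rec = 0.000155859 V = 0.156 mV.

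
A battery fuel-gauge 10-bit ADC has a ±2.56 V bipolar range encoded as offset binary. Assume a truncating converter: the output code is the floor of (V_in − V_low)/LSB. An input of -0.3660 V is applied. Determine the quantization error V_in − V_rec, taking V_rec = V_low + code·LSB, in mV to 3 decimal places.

Step size: 5.12 V ÷ 2^10 = 5.000 mV.
(-0.3660 − (−2.56))/0.005 = 438.8000; ⌊·⌋ gives code 438.
V_rec = (−2.56) + 438·0.005 = -0.37 V.
Error = -0.3660 − (−0.37) = 0.004 V = 4.000 mV.

4.000 mV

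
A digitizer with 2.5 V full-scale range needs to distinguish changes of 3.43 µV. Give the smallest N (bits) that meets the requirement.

20 bits

Number of steps required ≥ 2.5 V / 3.43 µV = 728862.97.
Need 2^N ≥ 728862.97; 2^19 = 524288, 2^20 = 1048576.
Minimum N = 20.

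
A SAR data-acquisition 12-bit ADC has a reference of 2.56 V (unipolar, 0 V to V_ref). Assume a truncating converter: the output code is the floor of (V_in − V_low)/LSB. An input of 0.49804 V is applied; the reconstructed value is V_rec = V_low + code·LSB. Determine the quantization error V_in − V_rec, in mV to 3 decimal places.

LSB = 2.56/2^12 = 0.625 mV.
Scaled input = 796.8640 LSBs, so code = 796.
Reconstructed: 0.4975 V.
Difference: 0.00054 V → 0.540 mV.

0.540 mV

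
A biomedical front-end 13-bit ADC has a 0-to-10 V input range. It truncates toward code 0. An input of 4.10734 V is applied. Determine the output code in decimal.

code 3364

LSB = 10 V / 8192 = 1.221 mV.
(V_in − V_low)/LSB = (4.10734 − 0) / 0.0012207 = 3364.733.
Floor → code 3364.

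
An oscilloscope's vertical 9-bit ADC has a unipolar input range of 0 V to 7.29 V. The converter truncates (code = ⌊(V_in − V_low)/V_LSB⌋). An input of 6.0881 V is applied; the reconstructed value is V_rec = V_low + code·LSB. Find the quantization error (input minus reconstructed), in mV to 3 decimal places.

8.354 mV

LSB = 7.29/2^9 = 14.238 mV.
(V_in − V_low)/LSB = (6.0881 − 0)/0.0142383 = 427.5867 → code 427 (floor).
Code 427 maps back to 0 + 427×0.0142383 V = 6.0797461 V.
Difference: 0.00835391 V → 8.354 mV.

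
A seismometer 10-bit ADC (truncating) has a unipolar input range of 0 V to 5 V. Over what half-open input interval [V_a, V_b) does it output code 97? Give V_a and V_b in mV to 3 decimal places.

[473.633 mV, 478.516 mV)

LSB = 5/2^10 = 4.883 mV.
V_a = V_low + 97·LSB = 0.473633 V; V_b = V_low + 98·LSB = 0.478516 V.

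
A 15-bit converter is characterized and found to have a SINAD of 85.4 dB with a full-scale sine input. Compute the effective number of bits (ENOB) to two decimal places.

13.89 bits

ENOB = (SINAD − 1.76) / 6.02 = (85.4 − 1.76)/6.02 = 13.894.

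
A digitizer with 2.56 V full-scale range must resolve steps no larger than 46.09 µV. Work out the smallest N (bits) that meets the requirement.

16 bits

Number of steps required ≥ 2.56 V / 46.09 µV = 55543.50.
Need 2^N ≥ 55543.50; 2^15 = 32768, 2^16 = 65536.
Minimum N = 16.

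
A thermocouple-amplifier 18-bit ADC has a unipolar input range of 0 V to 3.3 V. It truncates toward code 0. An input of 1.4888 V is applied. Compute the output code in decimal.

LSB = 3.3 V / 262144 = 12.59 µV.
Input sits at 118266.663 steps above V_low.
So the output code is 118266.

code 118266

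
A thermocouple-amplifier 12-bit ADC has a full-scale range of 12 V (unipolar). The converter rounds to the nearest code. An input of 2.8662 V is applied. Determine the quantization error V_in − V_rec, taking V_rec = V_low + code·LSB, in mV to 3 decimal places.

One LSB is 12 V / 4096 = 2.930 mV.
(V_in − V_low)/LSB = (2.8662 − 0)/0.00292969 = 978.3296 → code 978 (round).
Code 978 maps back to 0 + 978×0.00292969 V = 2.8652344 V.
Difference: 0.000965625 V → 0.966 mV.

0.966 mV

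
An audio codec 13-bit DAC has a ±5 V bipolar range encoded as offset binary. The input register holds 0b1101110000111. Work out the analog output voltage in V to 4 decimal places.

3.6023 V

LSB = 10 V / 2^13 = 1.221 mV.
Code 0b1101110000111 = 7047 decimal.
V_out = (−5) + 7047 × 0.0012207 V = 3.60229 V.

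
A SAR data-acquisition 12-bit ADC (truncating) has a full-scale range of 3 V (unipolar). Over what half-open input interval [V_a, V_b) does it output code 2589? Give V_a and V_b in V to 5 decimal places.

LSB = 3/2^12 = 0.732 mV.
V_a = V_low + 2589·LSB = 1.89624 V; V_b = V_low + 2590·LSB = 1.89697 V.

[1.89624 V, 1.89697 V)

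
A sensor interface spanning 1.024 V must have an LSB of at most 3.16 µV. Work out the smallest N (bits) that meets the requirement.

Number of steps required ≥ 1.024 V / 3.16 µV = 324050.63.
Need 2^N ≥ 324050.63; 2^18 = 262144, 2^19 = 524288.
Minimum N = 19.

19 bits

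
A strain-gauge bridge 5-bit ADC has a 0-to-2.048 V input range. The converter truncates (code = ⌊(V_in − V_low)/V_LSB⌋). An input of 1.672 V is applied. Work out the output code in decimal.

With 32 levels over 2.048 V, one step is 64.000 mV.
(V_in − V_low)/LSB = (1.672 − 0) / 0.064 = 26.125.
So the output code is 26.

code 26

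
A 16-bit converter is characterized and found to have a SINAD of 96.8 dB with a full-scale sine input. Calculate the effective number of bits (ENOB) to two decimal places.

ENOB = (SINAD − 1.76) / 6.02 = (96.8 − 1.76)/6.02 = 15.787.

15.79 bits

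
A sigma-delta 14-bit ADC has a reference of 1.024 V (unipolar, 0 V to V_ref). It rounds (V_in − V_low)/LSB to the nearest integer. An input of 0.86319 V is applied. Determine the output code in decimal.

With 16384 levels over 1.024 V, one step is 62.50 µV.
(V_in − V_low)/LSB = (0.86319 − 0) / 6.25e-05 = 13811.040.
round(13811.040) = 13811.

code 13811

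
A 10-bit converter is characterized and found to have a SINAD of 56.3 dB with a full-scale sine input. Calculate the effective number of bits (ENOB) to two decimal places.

ENOB = (SINAD − 1.76) / 6.02 = (56.3 − 1.76)/6.02 = 9.060.

9.06 bits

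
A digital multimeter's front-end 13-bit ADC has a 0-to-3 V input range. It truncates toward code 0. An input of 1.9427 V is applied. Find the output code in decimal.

code 5304

LSB = 3 V / 8192 = 366.21 µV.
(V_in − V_low)/LSB = (1.9427 − 0) / 0.000366211 = 5304.866.
Floor → code 5304.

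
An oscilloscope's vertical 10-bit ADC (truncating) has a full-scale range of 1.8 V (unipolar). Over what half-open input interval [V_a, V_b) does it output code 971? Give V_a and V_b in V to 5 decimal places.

LSB = 1.8/2^10 = 1.758 mV.
V_a = V_low + 971·LSB = 1.70684 V; V_b = V_low + 972·LSB = 1.70859 V.

[1.70684 V, 1.70859 V)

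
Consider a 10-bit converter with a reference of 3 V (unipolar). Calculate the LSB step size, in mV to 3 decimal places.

2.930 mV

Full-scale span = 3 V.
LSB = 3 / 2^10 = 3 / 1024 = 0.00292969 V = 2.930 mV.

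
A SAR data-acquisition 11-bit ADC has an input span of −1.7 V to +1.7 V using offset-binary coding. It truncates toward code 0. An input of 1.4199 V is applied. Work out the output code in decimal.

code 1879

Full-scale span = 3.4 V; LSB = 3.4/2^11 = 1.660 mV.
Input sits at 1879.281 steps above V_low.
Floor → code 1879.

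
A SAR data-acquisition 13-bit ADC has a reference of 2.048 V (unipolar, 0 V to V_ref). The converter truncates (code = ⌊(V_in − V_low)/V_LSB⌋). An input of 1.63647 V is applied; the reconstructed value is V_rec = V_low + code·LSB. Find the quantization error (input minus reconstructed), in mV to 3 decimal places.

Step size: 2.048 V ÷ 2^13 = 250.00 µV.
Scaled input = 6545.8800 LSBs, so code = 6545.
Reconstructed: 1.63625 V.
Difference: 0.00022 V → 0.220 mV.

0.220 mV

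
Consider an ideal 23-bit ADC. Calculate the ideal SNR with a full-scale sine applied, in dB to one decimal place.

140.2 dB

SNR ≈ 6.02·N + 1.76 dB = 6.02·23 + 1.76 = 140.22 dB.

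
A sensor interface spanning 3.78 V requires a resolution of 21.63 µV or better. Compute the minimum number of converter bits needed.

18 bits

Number of steps required ≥ 3.78 V / 21.63 µV = 174757.28.
Need 2^N ≥ 174757.28; 2^17 = 131072, 2^18 = 262144.
Minimum N = 18.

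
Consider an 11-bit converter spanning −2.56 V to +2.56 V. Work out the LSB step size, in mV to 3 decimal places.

Full-scale span = 5.12 V.
LSB = 5.12 / 2^11 = 5.12 / 2048 = 0.0025 V = 2.500 mV.

2.500 mV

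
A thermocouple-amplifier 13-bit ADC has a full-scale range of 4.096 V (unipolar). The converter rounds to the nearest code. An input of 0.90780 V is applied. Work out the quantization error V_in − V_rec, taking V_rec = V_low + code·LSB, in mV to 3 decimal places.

One LSB is 4.096 V / 8192 = 0.500 mV.
(V_in − V_low)/LSB = (0.90780 − 0)/0.0005 = 1815.6000 → code 1816 (round).
Code 1816 maps back to 0 + 1816×0.0005 V = 0.908 V.
V_in − V_rec = -0.0002 V = -0.200 mV.

-0.200 mV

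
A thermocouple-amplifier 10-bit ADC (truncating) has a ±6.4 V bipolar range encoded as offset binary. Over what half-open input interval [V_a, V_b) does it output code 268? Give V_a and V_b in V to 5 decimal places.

LSB = 12.8/2^10 = 12.500 mV.
V_a = V_low + 268·LSB = -3.05 V; V_b = V_low + 269·LSB = -3.0375 V.

[-3.05000 V, -3.03750 V)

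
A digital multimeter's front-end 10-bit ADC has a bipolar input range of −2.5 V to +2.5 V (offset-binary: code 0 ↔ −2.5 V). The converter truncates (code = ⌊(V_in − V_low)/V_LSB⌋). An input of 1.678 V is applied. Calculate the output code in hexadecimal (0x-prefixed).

code 0x357 (decimal 855)

Full-scale span = 5 V; LSB = 5/2^10 = 4.883 mV.
(V_in − V_low)/LSB = (1.678 − (−2.5)) / 0.00488281 = 855.654.
⌊·⌋(855.654) = 855.
In hexadecimal (0x-prefixed): 0x357.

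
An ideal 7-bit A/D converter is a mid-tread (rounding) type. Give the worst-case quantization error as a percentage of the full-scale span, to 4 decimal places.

Rounding → worst-case error = ½ LSB = V_FS/2^8, so 100/256 = 0.390625 % of full scale.

0.3906 %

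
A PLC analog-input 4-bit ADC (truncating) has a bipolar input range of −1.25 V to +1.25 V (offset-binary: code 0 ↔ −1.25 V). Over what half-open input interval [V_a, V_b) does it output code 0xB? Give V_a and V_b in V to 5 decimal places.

LSB = 2.5/2^4 = 156.250 mV.
Code 0xB = 11 decimal.
V_a = V_low + 11·LSB = 0.46875 V; V_b = V_low + 12·LSB = 0.625 V.

[0.46875 V, 0.62500 V)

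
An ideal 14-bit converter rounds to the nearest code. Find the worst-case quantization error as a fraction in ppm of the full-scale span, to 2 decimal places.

Rounding → worst-case error = ½ LSB = V_FS/2^15, so 1e+06/32768 = 30.5176 ppm of full scale.

30.52 ppm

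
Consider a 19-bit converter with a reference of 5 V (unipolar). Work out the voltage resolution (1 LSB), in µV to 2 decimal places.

Full-scale span = 5 V.
LSB = 5 / 2^19 = 5 / 524288 = 9.53674e-06 V = 9.54 µV.

9.54 µV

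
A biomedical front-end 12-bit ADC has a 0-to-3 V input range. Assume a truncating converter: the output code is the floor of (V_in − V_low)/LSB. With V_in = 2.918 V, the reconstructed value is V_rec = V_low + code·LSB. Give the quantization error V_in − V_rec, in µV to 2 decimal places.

31.25 µV

LSB = 3/2^12 = 0.732 mV.
(2.918 − 0)/0.000732422 = 3984.0427; ⌊·⌋ gives code 3984.
V_rec = 0 + 3984·0.000732422 = 2.9179688 V.
Error = 2.918 − 2.9179688 = 3.125e-05 V = 31.25 µV.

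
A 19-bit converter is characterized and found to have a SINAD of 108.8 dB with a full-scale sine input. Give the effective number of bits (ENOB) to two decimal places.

17.78 bits

ENOB = (SINAD − 1.76) / 6.02 = (108.8 − 1.76)/6.02 = 17.781.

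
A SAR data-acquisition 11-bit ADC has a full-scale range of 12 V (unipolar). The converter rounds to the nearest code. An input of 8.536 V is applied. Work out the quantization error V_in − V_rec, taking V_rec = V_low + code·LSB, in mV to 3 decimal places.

One LSB is 12 V / 2048 = 5.859 mV.
Scaled input = 1456.8107 LSBs, so code = 1457.
Code 1457 maps back to 0 + 1457×0.00585938 V = 8.5371094 V.
Difference: -0.00110937 V → -1.109 mV.

-1.109 mV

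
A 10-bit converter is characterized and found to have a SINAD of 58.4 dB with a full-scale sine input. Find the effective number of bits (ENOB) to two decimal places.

ENOB = (SINAD − 1.76) / 6.02 = (58.4 − 1.76)/6.02 = 9.409.

9.41 bits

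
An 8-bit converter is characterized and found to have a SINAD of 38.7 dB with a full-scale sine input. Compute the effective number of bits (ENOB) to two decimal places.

ENOB = (SINAD − 1.76) / 6.02 = (38.7 − 1.76)/6.02 = 6.136.

6.14 bits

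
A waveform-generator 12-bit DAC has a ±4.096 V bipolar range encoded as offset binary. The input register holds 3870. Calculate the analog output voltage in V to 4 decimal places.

3.6440 V

LSB = 8.192 V / 2^12 = 2.000 mV.
V_out = (−4.096) + 3870 × 0.002 V = 3.644 V.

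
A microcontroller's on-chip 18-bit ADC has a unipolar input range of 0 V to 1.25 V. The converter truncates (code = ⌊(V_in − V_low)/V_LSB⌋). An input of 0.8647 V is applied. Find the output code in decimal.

LSB = 1.25 V / 262144 = 4.77 µV.
Input sits at 181340.733 steps above V_low.
So the output code is 181340.

code 181340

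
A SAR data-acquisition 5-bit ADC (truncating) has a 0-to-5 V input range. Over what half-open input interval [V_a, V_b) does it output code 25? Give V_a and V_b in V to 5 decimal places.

LSB = 5/2^5 = 156.250 mV.
V_a = V_low + 25·LSB = 3.90625 V; V_b = V_low + 26·LSB = 4.0625 V.

[3.90625 V, 4.06250 V)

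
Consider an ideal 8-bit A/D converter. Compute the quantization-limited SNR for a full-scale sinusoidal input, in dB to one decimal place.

49.9 dB

SNR ≈ 6.02·N + 1.76 dB = 6.02·8 + 1.76 = 49.92 dB.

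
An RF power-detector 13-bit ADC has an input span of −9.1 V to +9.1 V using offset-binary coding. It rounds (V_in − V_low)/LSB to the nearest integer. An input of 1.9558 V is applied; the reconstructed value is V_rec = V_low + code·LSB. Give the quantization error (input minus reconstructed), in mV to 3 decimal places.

0.722 mV

LSB = 18.2/2^13 = 2.222 mV.
(1.9558 − (−9.1))/0.00222168 = 4976.3249; round gives code 4976.
V_rec = (−9.1) + 4976·0.00222168 = 1.9550781 V.
V_in − V_rec = 0.000721875 V = 0.722 mV.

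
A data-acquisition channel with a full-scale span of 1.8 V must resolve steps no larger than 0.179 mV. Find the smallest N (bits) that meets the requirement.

Number of steps required ≥ 1.8 V / 0.179 mV = 10055.87.
Need 2^N ≥ 10055.87; 2^13 = 8192, 2^14 = 16384.
Minimum N = 14.

14 bits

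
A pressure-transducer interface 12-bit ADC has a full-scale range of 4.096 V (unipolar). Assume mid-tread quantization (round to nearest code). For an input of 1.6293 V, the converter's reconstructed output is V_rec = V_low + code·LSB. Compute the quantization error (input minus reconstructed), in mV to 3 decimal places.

0.300 mV

One LSB is 4.096 V / 4096 = 1.000 mV.
(1.6293 − 0)/0.001 = 1629.3000; round gives code 1629.
Reconstructed: 1.629 V.
Error = 1.6293 − 1.629 = 0.0003 V = 0.300 mV.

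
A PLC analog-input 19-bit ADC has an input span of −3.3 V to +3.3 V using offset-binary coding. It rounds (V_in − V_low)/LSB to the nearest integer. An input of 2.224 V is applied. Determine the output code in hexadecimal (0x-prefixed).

code 0x6B21D (decimal 438813)

LSB = 6.6 V / 524288 = 12.59 µV.
(2.224 − (−3.3)) / 1.25885e-05 = 438813.168 LSBs.
So the output code is 438813.
In hexadecimal (0x-prefixed): 0x6B21D.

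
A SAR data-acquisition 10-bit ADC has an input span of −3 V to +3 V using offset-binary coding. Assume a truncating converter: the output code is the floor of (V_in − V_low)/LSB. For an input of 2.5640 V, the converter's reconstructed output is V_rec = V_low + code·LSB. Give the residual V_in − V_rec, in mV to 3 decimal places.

LSB = 6/2^10 = 5.859 mV.
Scaled input = 949.5893 LSBs, so code = 949.
V_rec = (−3) + 949·0.00585938 = 2.5605469 V.
Difference: 0.00345313 V → 3.453 mV.

3.453 mV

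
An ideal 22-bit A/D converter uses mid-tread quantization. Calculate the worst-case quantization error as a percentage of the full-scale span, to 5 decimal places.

0.00001 %

Rounding → worst-case error = ½ LSB = V_FS/2^23, so 100/8388608 = 1.19209e-05 % of full scale.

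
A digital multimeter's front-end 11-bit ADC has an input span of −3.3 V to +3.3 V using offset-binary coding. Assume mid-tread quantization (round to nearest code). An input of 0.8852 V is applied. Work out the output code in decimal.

With 2048 levels over 6.6 V, one step is 3.223 mV.
(0.8852 − (−3.3)) / 0.00322266 = 1298.680 LSBs.
Round → code 1299.

code 1299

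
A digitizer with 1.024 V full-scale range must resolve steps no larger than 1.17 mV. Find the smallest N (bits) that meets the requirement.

10 bits

Number of steps required ≥ 1.024 V / 1.17 mV = 875.21.
Need 2^N ≥ 875.21; 2^9 = 512, 2^10 = 1024.
Minimum N = 10.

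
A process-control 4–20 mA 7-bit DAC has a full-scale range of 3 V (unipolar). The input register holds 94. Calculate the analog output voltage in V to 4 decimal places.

LSB = 3 V / 2^7 = 23.438 mV.
V_out = 0 + 94 × 0.0234375 V = 2.20312 V.

2.2031 V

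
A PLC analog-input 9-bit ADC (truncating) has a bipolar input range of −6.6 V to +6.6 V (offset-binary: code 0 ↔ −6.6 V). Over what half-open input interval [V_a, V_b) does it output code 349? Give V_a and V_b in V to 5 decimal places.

LSB = 13.2/2^9 = 25.781 mV.
V_a = V_low + 349·LSB = 2.39766 V; V_b = V_low + 350·LSB = 2.42344 V.

[2.39766 V, 2.42344 V)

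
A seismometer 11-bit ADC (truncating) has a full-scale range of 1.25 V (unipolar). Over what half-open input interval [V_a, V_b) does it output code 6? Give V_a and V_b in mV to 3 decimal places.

LSB = 1.25/2^11 = 0.610 mV.
V_a = V_low + 6·LSB = 0.00366211 V; V_b = V_low + 7·LSB = 0.00427246 V.

[3.662 mV, 4.272 mV)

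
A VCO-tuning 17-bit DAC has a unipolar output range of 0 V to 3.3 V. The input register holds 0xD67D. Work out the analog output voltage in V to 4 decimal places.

1.3824 V

LSB = 3.3 V / 2^17 = 25.18 µV.
Code 0xD67D = 54909 decimal.
V_out = 0 + 54909 × 2.5177e-05 V = 1.38244 V.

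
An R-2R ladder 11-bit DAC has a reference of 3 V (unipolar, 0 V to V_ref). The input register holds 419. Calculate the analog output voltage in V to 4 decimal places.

0.6138 V

LSB = 3 V / 2^11 = 1.465 mV.
V_out = 0 + 419 × 0.00146484 V = 0.61377 V.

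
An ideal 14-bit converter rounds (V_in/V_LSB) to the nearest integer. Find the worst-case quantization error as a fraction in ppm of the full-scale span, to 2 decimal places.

Rounding → worst-case error = ½ LSB = V_FS/2^15, so 1e+06/32768 = 30.5176 ppm of full scale.

30.52 ppm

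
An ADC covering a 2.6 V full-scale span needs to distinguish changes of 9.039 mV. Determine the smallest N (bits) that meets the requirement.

9 bits

Number of steps required ≥ 2.6 V / 9.039 mV = 287.64.
Need 2^N ≥ 287.64; 2^8 = 256, 2^9 = 512.
Minimum N = 9.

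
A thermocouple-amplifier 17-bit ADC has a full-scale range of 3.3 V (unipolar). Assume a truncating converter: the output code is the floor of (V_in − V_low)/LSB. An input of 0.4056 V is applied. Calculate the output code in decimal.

code 16109

LSB = 3.3 V / 131072 = 25.18 µV.
(V_in − V_low)/LSB = (0.4056 − 0) / 2.5177e-05 = 16109.940.
Floor → code 16109.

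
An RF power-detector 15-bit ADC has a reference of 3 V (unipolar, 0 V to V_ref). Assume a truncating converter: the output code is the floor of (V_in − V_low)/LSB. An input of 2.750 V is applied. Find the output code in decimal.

With 32768 levels over 3 V, one step is 91.55 µV.
Input sits at 30037.333 steps above V_low.
⌊·⌋(30037.333) = 30037.

code 30037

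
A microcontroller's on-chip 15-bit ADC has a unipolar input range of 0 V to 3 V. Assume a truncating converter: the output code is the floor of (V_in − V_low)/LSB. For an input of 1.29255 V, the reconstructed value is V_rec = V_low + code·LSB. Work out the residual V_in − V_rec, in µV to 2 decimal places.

8.50 µV

LSB = 3/2^15 = 91.55 µV.
Scaled input = 14118.0928 LSBs, so code = 14118.
Reconstructed: 1.2925415 V.
Difference: 8.49609e-06 V → 8.50 µV.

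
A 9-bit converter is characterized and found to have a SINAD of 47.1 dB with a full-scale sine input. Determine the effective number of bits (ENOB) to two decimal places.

7.53 bits

ENOB = (SINAD − 1.76) / 6.02 = (47.1 − 1.76)/6.02 = 7.532.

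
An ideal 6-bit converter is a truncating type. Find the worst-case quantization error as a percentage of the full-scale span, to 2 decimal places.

1.56 %

Truncating → worst-case error = 1 LSB = V_FS/2^6, so 100/64 = 1.5625 % of full scale.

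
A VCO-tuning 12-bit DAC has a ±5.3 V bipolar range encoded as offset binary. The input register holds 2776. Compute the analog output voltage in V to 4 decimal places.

1.8840 V

LSB = 10.6 V / 2^12 = 2.588 mV.
V_out = (−5.3) + 2776 × 0.00258789 V = 1.88398 V.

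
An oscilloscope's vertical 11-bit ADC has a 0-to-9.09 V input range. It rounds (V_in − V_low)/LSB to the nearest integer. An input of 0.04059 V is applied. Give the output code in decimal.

With 2048 levels over 9.09 V, one step is 4.438 mV.
Input sits at 9.145 steps above V_low.
So the output code is 9.

code 9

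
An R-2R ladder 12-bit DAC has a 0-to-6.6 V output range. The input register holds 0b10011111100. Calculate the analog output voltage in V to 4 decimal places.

LSB = 6.6 V / 2^12 = 1.611 mV.
Code 0b10011111100 = 1276 decimal.
V_out = 0 + 1276 × 0.00161133 V = 2.05605 V.

2.0561 V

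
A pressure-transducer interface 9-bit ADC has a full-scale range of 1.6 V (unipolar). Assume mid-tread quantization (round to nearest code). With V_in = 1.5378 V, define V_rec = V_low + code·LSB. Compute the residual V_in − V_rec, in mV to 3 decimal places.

One LSB is 1.6 V / 512 = 3.125 mV.
Scaled input = 492.0960 LSBs, so code = 492.
Reconstructed: 1.5375 V.
Difference: 0.0003 V → 0.300 mV.

0.300 mV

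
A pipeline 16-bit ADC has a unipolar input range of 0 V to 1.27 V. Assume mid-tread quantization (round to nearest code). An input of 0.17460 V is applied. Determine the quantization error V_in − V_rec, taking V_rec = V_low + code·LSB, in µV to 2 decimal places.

-1.75 µV

Step size: 1.27 V ÷ 2^16 = 19.38 µV.
(0.17460 − 0)/1.93787e-05 = 9009.9099; round gives code 9010.
Code 9010 maps back to 0 + 9010×1.93787e-05 V = 0.17460175 V.
Difference: -1.74561e-06 V → -1.75 µV.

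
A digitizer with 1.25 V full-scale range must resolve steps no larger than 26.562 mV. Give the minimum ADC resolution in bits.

6 bits

Number of steps required ≥ 1.25 V / 26.562 mV = 47.06.
Need 2^N ≥ 47.06; 2^5 = 32, 2^6 = 64.
Minimum N = 6.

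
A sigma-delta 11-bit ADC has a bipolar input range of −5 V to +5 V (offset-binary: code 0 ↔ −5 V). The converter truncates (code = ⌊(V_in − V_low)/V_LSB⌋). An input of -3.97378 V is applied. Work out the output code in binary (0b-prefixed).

LSB = 10 V / 2048 = 4.883 mV.
(V_in − V_low)/LSB = (-3.97378 − (−5)) / 0.00488281 = 210.170.
⌊·⌋(210.170) = 210.
In binary (0b-prefixed): 0b11010010.

code 0b11010010 (decimal 210)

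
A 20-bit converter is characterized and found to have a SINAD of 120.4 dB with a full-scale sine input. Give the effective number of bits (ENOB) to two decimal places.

19.71 bits

ENOB = (SINAD − 1.76) / 6.02 = (120.4 − 1.76)/6.02 = 19.708.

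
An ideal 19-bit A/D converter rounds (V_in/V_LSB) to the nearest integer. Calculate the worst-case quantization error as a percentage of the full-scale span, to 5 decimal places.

0.00010 %

Rounding → worst-case error = ½ LSB = V_FS/2^20, so 100/1048576 = 9.53674e-05 % of full scale.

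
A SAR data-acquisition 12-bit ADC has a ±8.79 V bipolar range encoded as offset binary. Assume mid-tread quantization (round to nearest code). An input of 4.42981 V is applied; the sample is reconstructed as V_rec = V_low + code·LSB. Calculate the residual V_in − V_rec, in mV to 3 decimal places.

Step size: 17.58 V ÷ 2^12 = 4.292 mV.
(4.42981 − (−8.79))/0.00429199 = 3080.1105; round gives code 3080.
Reconstructed: 4.4293359 V.
Error = 4.42981 − 4.4293359 = 0.000474062 V = 0.474 mV.

0.474 mV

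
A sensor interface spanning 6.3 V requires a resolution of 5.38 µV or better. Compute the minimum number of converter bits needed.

Number of steps required ≥ 6.3 V / 5.38 µV = 1171003.72.
Need 2^N ≥ 1171003.72; 2^20 = 1048576, 2^21 = 2097152.
Minimum N = 21.

21 bits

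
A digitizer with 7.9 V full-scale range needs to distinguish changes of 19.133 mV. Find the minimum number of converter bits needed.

Number of steps required ≥ 7.9 V / 19.133 mV = 412.90.
Need 2^N ≥ 412.90; 2^8 = 256, 2^9 = 512.
Minimum N = 9.

9 bits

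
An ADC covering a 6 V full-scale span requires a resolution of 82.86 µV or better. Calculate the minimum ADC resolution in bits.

17 bits

Number of steps required ≥ 6 V / 82.86 µV = 72411.30.
Need 2^N ≥ 72411.30; 2^16 = 65536, 2^17 = 131072.
Minimum N = 17.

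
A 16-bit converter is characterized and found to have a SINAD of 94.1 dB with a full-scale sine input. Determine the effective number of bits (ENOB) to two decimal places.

ENOB = (SINAD − 1.76) / 6.02 = (94.1 − 1.76)/6.02 = 15.339.

15.34 bits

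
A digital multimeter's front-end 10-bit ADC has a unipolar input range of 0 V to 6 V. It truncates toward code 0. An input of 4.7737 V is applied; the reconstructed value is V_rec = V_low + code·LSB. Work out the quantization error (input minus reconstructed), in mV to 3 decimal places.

LSB = 6/2^10 = 5.859 mV.
Scaled input = 814.7115 LSBs, so code = 814.
Code 814 maps back to 0 + 814×0.00585938 V = 4.7695312 V.
V_in − V_rec = 0.00416875 V = 4.169 mV.

4.169 mV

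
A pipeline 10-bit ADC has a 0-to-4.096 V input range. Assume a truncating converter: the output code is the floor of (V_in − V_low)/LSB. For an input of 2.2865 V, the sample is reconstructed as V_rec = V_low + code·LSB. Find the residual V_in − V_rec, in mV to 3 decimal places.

2.500 mV

LSB = 4.096/2^10 = 4.000 mV.
(V_in − V_low)/LSB = (2.2865 − 0)/0.004 = 571.6250 → code 571 (floor).
Reconstructed: 2.284 V.
Error = 2.2865 − 2.284 = 0.0025 V = 2.500 mV.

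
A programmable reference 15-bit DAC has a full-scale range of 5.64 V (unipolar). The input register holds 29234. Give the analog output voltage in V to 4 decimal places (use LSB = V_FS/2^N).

LSB = 5.64 V / 2^15 = 172.12 µV.
V_out = 0 + 29234 × 0.000172119 V = 5.03173 V.

5.0317 V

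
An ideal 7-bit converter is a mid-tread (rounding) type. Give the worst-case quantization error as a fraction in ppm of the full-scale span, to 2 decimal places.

3906.25 ppm

Rounding → worst-case error = ½ LSB = V_FS/2^8, so 1e+06/256 = 3906.25 ppm of full scale.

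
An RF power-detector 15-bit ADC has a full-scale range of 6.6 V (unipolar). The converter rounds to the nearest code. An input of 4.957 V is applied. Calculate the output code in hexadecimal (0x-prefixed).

code 0x6023 (decimal 24611)

LSB = 6.6 V / 32768 = 201.42 µV.
(4.957 − 0) / 0.000201416 = 24610.754 LSBs.
round(24610.754) = 24611.
In hexadecimal (0x-prefixed): 0x6023.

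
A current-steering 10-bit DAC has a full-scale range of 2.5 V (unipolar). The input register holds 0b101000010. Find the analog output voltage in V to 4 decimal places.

LSB = 2.5 V / 2^10 = 2.441 mV.
Code 0b101000010 = 322 decimal.
V_out = 0 + 322 × 0.00244141 V = 0.786133 V.

0.7861 V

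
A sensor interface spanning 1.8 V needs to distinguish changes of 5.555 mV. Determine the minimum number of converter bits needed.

Number of steps required ≥ 1.8 V / 5.555 mV = 324.03.
Need 2^N ≥ 324.03; 2^8 = 256, 2^9 = 512.
Minimum N = 9.

9 bits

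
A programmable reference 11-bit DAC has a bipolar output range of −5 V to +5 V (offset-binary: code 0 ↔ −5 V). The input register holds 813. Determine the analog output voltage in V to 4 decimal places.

LSB = 10 V / 2^11 = 4.883 mV.
V_out = (−5) + 813 × 0.00488281 V = -1.03027 V.

-1.0303 V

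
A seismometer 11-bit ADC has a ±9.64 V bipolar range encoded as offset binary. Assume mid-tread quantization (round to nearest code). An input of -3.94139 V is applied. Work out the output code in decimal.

code 605

Full-scale span = 19.28 V; LSB = 19.28/2^11 = 9.414 mV.
Input sits at 605.330 steps above V_low.
round(605.330) = 605.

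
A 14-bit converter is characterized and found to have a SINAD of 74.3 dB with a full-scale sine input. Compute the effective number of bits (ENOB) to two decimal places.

12.05 bits

ENOB = (SINAD − 1.76) / 6.02 = (74.3 − 1.76)/6.02 = 12.050.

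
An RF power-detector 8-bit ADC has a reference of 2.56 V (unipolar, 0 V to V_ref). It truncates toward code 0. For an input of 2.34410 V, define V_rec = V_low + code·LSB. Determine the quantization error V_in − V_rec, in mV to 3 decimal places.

4.100 mV

One LSB is 2.56 V / 256 = 10.000 mV.
(V_in − V_low)/LSB = (2.34410 − 0)/0.01 = 234.4100 → code 234 (floor).
Reconstructed: 2.34 V.
Difference: 0.0041 V → 4.100 mV.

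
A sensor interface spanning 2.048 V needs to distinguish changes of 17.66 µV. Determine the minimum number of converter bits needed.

17 bits

Number of steps required ≥ 2.048 V / 17.66 µV = 115968.29.
Need 2^N ≥ 115968.29; 2^16 = 65536, 2^17 = 131072.
Minimum N = 17.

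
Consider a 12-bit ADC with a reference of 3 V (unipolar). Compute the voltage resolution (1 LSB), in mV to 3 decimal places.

Full-scale span = 3 V.
LSB = 3 / 2^12 = 3 / 4096 = 0.000732422 V = 0.732 mV.

0.732 mV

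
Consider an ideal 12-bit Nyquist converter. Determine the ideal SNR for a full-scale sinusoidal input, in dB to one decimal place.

SNR ≈ 6.02·N + 1.76 dB = 6.02·12 + 1.76 = 74.00 dB.

74.0 dB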